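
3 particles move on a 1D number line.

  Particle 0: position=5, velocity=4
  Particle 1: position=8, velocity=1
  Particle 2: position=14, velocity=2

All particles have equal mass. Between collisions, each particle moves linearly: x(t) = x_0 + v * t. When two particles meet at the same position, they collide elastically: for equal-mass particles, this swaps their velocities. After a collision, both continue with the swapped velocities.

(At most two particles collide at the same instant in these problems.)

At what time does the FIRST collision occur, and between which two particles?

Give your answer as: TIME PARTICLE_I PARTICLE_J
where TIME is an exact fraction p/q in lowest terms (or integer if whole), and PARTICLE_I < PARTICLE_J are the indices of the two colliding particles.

Pair (0,1): pos 5,8 vel 4,1 -> gap=3, closing at 3/unit, collide at t=1
Pair (1,2): pos 8,14 vel 1,2 -> not approaching (rel speed -1 <= 0)
Earliest collision: t=1 between 0 and 1

Answer: 1 0 1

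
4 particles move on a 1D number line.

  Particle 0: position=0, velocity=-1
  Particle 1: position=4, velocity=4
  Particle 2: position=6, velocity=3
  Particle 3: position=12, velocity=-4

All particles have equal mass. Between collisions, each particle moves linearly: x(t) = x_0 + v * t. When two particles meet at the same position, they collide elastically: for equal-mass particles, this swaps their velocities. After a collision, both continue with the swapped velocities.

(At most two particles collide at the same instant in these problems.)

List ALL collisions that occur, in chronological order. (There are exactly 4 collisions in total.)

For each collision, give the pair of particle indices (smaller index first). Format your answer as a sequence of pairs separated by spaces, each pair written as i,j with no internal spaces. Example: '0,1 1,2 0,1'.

Answer: 2,3 1,2 2,3 0,1

Derivation:
Collision at t=6/7: particles 2 and 3 swap velocities; positions: p0=-6/7 p1=52/7 p2=60/7 p3=60/7; velocities now: v0=-1 v1=4 v2=-4 v3=3
Collision at t=1: particles 1 and 2 swap velocities; positions: p0=-1 p1=8 p2=8 p3=9; velocities now: v0=-1 v1=-4 v2=4 v3=3
Collision at t=2: particles 2 and 3 swap velocities; positions: p0=-2 p1=4 p2=12 p3=12; velocities now: v0=-1 v1=-4 v2=3 v3=4
Collision at t=4: particles 0 and 1 swap velocities; positions: p0=-4 p1=-4 p2=18 p3=20; velocities now: v0=-4 v1=-1 v2=3 v3=4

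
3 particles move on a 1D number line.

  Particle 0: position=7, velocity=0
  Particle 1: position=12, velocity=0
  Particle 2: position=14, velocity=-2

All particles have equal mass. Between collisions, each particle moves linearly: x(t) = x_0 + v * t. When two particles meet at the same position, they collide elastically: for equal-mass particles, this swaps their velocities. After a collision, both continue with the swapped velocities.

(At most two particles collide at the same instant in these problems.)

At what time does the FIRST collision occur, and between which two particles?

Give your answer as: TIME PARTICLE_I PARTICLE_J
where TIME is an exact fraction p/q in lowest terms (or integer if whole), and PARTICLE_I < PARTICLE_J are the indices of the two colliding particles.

Answer: 1 1 2

Derivation:
Pair (0,1): pos 7,12 vel 0,0 -> not approaching (rel speed 0 <= 0)
Pair (1,2): pos 12,14 vel 0,-2 -> gap=2, closing at 2/unit, collide at t=1
Earliest collision: t=1 between 1 and 2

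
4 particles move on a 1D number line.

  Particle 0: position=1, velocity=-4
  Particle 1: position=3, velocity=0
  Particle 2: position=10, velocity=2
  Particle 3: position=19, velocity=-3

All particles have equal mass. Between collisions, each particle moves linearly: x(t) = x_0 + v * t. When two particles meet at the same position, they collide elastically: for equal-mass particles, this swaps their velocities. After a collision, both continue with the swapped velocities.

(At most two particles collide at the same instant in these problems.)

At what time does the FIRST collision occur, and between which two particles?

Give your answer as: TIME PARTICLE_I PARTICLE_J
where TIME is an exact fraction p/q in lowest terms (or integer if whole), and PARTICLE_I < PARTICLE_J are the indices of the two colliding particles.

Answer: 9/5 2 3

Derivation:
Pair (0,1): pos 1,3 vel -4,0 -> not approaching (rel speed -4 <= 0)
Pair (1,2): pos 3,10 vel 0,2 -> not approaching (rel speed -2 <= 0)
Pair (2,3): pos 10,19 vel 2,-3 -> gap=9, closing at 5/unit, collide at t=9/5
Earliest collision: t=9/5 between 2 and 3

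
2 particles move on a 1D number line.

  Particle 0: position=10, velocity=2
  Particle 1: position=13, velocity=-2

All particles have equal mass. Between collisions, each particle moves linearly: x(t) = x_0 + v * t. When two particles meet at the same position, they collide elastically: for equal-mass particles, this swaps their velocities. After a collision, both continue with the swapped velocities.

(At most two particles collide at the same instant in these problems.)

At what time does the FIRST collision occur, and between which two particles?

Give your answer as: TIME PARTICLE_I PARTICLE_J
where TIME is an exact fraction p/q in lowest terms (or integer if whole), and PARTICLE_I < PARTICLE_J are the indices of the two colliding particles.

Answer: 3/4 0 1

Derivation:
Pair (0,1): pos 10,13 vel 2,-2 -> gap=3, closing at 4/unit, collide at t=3/4
Earliest collision: t=3/4 between 0 and 1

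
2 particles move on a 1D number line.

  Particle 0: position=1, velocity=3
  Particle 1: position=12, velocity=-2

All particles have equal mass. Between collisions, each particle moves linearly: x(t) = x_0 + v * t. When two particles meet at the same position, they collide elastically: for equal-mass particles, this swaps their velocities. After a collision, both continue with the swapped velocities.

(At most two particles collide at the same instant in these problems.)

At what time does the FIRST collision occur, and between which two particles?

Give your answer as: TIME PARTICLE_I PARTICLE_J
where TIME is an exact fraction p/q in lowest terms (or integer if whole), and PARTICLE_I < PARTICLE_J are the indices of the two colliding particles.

Answer: 11/5 0 1

Derivation:
Pair (0,1): pos 1,12 vel 3,-2 -> gap=11, closing at 5/unit, collide at t=11/5
Earliest collision: t=11/5 between 0 and 1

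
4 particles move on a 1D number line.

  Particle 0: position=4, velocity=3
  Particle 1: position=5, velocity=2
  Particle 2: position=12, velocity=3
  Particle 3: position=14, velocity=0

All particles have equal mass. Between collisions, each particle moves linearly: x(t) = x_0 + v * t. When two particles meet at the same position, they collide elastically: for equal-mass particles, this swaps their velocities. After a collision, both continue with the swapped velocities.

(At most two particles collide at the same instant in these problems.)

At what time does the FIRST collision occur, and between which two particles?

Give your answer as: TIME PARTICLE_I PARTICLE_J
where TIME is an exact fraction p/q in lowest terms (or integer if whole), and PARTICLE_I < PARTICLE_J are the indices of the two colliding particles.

Pair (0,1): pos 4,5 vel 3,2 -> gap=1, closing at 1/unit, collide at t=1
Pair (1,2): pos 5,12 vel 2,3 -> not approaching (rel speed -1 <= 0)
Pair (2,3): pos 12,14 vel 3,0 -> gap=2, closing at 3/unit, collide at t=2/3
Earliest collision: t=2/3 between 2 and 3

Answer: 2/3 2 3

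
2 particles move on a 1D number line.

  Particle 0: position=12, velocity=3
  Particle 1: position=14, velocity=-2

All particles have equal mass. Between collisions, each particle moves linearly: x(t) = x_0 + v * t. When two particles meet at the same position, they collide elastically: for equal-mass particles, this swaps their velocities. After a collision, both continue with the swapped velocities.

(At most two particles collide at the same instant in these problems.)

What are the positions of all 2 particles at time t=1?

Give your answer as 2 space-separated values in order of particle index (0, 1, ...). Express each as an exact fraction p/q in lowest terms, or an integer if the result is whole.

Answer: 12 15

Derivation:
Collision at t=2/5: particles 0 and 1 swap velocities; positions: p0=66/5 p1=66/5; velocities now: v0=-2 v1=3
Advance to t=1 (no further collisions before then); velocities: v0=-2 v1=3; positions = 12 15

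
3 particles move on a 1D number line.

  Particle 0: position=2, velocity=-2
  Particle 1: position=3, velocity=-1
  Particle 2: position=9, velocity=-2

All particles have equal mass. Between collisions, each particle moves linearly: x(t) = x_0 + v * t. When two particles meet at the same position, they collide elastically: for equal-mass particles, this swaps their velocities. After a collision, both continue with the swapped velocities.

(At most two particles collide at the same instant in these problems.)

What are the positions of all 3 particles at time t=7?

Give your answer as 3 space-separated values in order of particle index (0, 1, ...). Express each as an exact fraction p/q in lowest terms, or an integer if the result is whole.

Collision at t=6: particles 1 and 2 swap velocities; positions: p0=-10 p1=-3 p2=-3; velocities now: v0=-2 v1=-2 v2=-1
Advance to t=7 (no further collisions before then); velocities: v0=-2 v1=-2 v2=-1; positions = -12 -5 -4

Answer: -12 -5 -4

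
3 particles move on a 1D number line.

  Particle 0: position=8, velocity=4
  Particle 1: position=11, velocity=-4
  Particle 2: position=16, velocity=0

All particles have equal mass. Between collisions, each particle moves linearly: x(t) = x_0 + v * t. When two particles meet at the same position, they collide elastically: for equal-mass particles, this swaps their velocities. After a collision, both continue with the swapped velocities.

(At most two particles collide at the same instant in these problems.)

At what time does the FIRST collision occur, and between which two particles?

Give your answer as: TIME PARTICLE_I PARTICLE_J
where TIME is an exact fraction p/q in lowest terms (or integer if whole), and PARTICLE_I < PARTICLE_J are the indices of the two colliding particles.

Pair (0,1): pos 8,11 vel 4,-4 -> gap=3, closing at 8/unit, collide at t=3/8
Pair (1,2): pos 11,16 vel -4,0 -> not approaching (rel speed -4 <= 0)
Earliest collision: t=3/8 between 0 and 1

Answer: 3/8 0 1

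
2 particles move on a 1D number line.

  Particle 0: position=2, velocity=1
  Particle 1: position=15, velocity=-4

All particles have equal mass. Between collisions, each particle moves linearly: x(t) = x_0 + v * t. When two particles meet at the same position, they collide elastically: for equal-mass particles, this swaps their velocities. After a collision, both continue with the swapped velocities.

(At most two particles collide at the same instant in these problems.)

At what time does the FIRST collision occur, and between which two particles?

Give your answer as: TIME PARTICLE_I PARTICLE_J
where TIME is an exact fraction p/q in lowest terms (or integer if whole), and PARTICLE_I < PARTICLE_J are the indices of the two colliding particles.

Pair (0,1): pos 2,15 vel 1,-4 -> gap=13, closing at 5/unit, collide at t=13/5
Earliest collision: t=13/5 between 0 and 1

Answer: 13/5 0 1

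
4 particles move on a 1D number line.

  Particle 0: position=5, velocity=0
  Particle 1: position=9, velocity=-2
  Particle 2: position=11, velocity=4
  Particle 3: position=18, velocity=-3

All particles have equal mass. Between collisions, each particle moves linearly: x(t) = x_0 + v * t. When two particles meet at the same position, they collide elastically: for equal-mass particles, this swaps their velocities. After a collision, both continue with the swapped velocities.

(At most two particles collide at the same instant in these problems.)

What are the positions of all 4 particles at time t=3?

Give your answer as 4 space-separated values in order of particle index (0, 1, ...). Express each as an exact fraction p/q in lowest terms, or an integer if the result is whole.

Answer: 3 5 9 23

Derivation:
Collision at t=1: particles 2 and 3 swap velocities; positions: p0=5 p1=7 p2=15 p3=15; velocities now: v0=0 v1=-2 v2=-3 v3=4
Collision at t=2: particles 0 and 1 swap velocities; positions: p0=5 p1=5 p2=12 p3=19; velocities now: v0=-2 v1=0 v2=-3 v3=4
Advance to t=3 (no further collisions before then); velocities: v0=-2 v1=0 v2=-3 v3=4; positions = 3 5 9 23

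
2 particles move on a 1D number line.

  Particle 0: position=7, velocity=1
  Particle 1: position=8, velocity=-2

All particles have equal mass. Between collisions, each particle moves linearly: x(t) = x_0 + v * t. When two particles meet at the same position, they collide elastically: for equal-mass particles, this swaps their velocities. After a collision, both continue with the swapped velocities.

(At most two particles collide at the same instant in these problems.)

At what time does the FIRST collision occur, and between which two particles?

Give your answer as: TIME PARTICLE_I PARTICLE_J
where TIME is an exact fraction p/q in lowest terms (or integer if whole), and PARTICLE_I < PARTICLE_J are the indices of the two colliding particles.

Pair (0,1): pos 7,8 vel 1,-2 -> gap=1, closing at 3/unit, collide at t=1/3
Earliest collision: t=1/3 between 0 and 1

Answer: 1/3 0 1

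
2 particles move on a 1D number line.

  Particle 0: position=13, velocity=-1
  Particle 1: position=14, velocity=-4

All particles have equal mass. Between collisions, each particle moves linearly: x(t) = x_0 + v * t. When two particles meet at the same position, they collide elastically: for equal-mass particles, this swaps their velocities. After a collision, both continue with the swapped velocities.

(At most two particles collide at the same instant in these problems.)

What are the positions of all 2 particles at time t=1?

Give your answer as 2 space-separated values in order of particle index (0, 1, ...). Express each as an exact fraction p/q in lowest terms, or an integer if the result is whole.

Collision at t=1/3: particles 0 and 1 swap velocities; positions: p0=38/3 p1=38/3; velocities now: v0=-4 v1=-1
Advance to t=1 (no further collisions before then); velocities: v0=-4 v1=-1; positions = 10 12

Answer: 10 12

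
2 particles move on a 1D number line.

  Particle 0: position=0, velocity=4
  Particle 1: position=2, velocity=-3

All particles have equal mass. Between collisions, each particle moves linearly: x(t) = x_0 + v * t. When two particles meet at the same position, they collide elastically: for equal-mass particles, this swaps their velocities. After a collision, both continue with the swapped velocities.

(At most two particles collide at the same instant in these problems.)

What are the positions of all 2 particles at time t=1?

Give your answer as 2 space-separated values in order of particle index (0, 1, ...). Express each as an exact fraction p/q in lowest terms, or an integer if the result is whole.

Collision at t=2/7: particles 0 and 1 swap velocities; positions: p0=8/7 p1=8/7; velocities now: v0=-3 v1=4
Advance to t=1 (no further collisions before then); velocities: v0=-3 v1=4; positions = -1 4

Answer: -1 4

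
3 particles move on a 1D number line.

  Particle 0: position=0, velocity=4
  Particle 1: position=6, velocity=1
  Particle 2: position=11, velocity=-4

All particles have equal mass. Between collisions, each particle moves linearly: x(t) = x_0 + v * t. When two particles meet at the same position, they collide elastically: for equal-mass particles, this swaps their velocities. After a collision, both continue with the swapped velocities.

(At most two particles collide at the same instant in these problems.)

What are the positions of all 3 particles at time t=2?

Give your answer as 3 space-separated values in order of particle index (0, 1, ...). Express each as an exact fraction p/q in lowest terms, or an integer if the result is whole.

Collision at t=1: particles 1 and 2 swap velocities; positions: p0=4 p1=7 p2=7; velocities now: v0=4 v1=-4 v2=1
Collision at t=11/8: particles 0 and 1 swap velocities; positions: p0=11/2 p1=11/2 p2=59/8; velocities now: v0=-4 v1=4 v2=1
Collision at t=2: particles 1 and 2 swap velocities; positions: p0=3 p1=8 p2=8; velocities now: v0=-4 v1=1 v2=4
Advance to t=2 (no further collisions before then); velocities: v0=-4 v1=1 v2=4; positions = 3 8 8

Answer: 3 8 8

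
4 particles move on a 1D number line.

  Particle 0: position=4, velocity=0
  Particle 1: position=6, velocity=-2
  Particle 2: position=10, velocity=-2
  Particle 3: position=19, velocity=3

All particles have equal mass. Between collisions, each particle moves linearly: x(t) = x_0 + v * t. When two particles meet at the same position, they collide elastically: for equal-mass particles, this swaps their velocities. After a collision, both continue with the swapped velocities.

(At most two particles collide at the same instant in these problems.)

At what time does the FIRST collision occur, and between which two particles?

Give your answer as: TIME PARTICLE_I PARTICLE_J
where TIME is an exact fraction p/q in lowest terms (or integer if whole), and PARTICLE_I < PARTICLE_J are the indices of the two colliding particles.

Pair (0,1): pos 4,6 vel 0,-2 -> gap=2, closing at 2/unit, collide at t=1
Pair (1,2): pos 6,10 vel -2,-2 -> not approaching (rel speed 0 <= 0)
Pair (2,3): pos 10,19 vel -2,3 -> not approaching (rel speed -5 <= 0)
Earliest collision: t=1 between 0 and 1

Answer: 1 0 1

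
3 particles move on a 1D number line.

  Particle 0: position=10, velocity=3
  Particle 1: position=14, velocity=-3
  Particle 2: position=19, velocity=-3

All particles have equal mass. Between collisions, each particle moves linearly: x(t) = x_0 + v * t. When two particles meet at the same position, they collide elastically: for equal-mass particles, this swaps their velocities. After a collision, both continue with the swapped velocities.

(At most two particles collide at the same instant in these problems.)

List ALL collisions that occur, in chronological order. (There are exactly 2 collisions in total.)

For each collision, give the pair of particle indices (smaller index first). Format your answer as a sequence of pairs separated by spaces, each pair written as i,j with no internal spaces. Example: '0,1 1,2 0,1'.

Answer: 0,1 1,2

Derivation:
Collision at t=2/3: particles 0 and 1 swap velocities; positions: p0=12 p1=12 p2=17; velocities now: v0=-3 v1=3 v2=-3
Collision at t=3/2: particles 1 and 2 swap velocities; positions: p0=19/2 p1=29/2 p2=29/2; velocities now: v0=-3 v1=-3 v2=3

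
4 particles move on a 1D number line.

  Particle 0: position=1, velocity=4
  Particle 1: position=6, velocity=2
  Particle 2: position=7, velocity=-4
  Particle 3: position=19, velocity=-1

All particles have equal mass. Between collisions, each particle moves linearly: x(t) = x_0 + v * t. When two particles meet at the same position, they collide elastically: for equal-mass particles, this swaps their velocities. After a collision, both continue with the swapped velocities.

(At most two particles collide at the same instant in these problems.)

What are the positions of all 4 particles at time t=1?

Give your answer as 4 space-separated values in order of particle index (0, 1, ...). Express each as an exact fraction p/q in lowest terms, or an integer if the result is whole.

Collision at t=1/6: particles 1 and 2 swap velocities; positions: p0=5/3 p1=19/3 p2=19/3 p3=113/6; velocities now: v0=4 v1=-4 v2=2 v3=-1
Collision at t=3/4: particles 0 and 1 swap velocities; positions: p0=4 p1=4 p2=15/2 p3=73/4; velocities now: v0=-4 v1=4 v2=2 v3=-1
Advance to t=1 (no further collisions before then); velocities: v0=-4 v1=4 v2=2 v3=-1; positions = 3 5 8 18

Answer: 3 5 8 18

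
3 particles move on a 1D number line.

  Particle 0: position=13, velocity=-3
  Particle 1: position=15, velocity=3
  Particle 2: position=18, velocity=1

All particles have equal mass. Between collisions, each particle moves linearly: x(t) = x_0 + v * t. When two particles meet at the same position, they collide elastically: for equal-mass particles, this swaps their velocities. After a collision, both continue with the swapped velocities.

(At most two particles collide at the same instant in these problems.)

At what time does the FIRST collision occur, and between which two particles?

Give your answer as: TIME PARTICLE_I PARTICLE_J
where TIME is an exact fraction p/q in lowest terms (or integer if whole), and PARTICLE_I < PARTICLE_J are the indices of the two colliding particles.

Pair (0,1): pos 13,15 vel -3,3 -> not approaching (rel speed -6 <= 0)
Pair (1,2): pos 15,18 vel 3,1 -> gap=3, closing at 2/unit, collide at t=3/2
Earliest collision: t=3/2 between 1 and 2

Answer: 3/2 1 2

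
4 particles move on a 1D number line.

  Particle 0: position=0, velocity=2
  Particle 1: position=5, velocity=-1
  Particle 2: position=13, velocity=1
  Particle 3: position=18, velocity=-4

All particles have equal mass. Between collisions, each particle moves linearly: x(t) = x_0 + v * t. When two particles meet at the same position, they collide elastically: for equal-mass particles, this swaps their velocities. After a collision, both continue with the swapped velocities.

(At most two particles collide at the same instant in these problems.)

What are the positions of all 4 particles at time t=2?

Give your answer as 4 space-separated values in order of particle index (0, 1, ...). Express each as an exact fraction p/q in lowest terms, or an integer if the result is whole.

Collision at t=1: particles 2 and 3 swap velocities; positions: p0=2 p1=4 p2=14 p3=14; velocities now: v0=2 v1=-1 v2=-4 v3=1
Collision at t=5/3: particles 0 and 1 swap velocities; positions: p0=10/3 p1=10/3 p2=34/3 p3=44/3; velocities now: v0=-1 v1=2 v2=-4 v3=1
Advance to t=2 (no further collisions before then); velocities: v0=-1 v1=2 v2=-4 v3=1; positions = 3 4 10 15

Answer: 3 4 10 15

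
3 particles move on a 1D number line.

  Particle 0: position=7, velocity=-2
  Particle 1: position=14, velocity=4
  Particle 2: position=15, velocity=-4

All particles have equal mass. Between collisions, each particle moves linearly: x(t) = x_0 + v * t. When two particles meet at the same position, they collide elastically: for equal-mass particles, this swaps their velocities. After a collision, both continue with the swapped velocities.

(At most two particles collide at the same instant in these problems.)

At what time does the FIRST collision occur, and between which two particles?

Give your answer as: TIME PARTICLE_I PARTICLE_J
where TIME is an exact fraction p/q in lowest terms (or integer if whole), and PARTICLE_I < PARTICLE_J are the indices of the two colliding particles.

Answer: 1/8 1 2

Derivation:
Pair (0,1): pos 7,14 vel -2,4 -> not approaching (rel speed -6 <= 0)
Pair (1,2): pos 14,15 vel 4,-4 -> gap=1, closing at 8/unit, collide at t=1/8
Earliest collision: t=1/8 between 1 and 2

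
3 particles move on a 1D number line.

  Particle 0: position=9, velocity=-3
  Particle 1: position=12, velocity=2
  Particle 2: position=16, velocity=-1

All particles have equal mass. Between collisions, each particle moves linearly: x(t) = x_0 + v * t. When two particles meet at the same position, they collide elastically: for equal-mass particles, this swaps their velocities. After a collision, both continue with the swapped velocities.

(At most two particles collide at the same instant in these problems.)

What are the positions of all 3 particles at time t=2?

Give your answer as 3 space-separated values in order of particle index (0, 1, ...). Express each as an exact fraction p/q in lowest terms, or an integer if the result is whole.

Answer: 3 14 16

Derivation:
Collision at t=4/3: particles 1 and 2 swap velocities; positions: p0=5 p1=44/3 p2=44/3; velocities now: v0=-3 v1=-1 v2=2
Advance to t=2 (no further collisions before then); velocities: v0=-3 v1=-1 v2=2; positions = 3 14 16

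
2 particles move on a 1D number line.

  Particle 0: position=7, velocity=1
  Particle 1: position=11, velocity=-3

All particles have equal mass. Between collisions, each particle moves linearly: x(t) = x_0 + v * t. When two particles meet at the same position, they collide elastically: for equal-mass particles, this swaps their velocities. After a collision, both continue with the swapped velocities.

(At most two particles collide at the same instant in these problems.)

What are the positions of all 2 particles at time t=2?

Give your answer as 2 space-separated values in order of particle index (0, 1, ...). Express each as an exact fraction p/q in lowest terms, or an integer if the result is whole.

Answer: 5 9

Derivation:
Collision at t=1: particles 0 and 1 swap velocities; positions: p0=8 p1=8; velocities now: v0=-3 v1=1
Advance to t=2 (no further collisions before then); velocities: v0=-3 v1=1; positions = 5 9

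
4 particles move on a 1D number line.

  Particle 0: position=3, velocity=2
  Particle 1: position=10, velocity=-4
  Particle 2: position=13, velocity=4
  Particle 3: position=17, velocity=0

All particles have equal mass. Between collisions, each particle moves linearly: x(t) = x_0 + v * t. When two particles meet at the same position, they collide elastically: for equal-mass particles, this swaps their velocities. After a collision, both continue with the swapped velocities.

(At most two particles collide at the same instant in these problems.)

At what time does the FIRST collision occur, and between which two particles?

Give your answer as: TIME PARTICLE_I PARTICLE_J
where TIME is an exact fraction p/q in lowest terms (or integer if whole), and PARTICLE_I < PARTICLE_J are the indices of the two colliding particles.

Answer: 1 2 3

Derivation:
Pair (0,1): pos 3,10 vel 2,-4 -> gap=7, closing at 6/unit, collide at t=7/6
Pair (1,2): pos 10,13 vel -4,4 -> not approaching (rel speed -8 <= 0)
Pair (2,3): pos 13,17 vel 4,0 -> gap=4, closing at 4/unit, collide at t=1
Earliest collision: t=1 between 2 and 3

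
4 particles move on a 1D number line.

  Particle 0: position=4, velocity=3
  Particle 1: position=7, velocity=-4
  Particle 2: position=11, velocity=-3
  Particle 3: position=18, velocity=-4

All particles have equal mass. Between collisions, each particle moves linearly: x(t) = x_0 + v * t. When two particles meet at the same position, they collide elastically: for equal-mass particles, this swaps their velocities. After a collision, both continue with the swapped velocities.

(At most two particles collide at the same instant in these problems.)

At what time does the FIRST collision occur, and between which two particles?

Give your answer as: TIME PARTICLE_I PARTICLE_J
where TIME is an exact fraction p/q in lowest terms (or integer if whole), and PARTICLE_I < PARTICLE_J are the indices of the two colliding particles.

Pair (0,1): pos 4,7 vel 3,-4 -> gap=3, closing at 7/unit, collide at t=3/7
Pair (1,2): pos 7,11 vel -4,-3 -> not approaching (rel speed -1 <= 0)
Pair (2,3): pos 11,18 vel -3,-4 -> gap=7, closing at 1/unit, collide at t=7
Earliest collision: t=3/7 between 0 and 1

Answer: 3/7 0 1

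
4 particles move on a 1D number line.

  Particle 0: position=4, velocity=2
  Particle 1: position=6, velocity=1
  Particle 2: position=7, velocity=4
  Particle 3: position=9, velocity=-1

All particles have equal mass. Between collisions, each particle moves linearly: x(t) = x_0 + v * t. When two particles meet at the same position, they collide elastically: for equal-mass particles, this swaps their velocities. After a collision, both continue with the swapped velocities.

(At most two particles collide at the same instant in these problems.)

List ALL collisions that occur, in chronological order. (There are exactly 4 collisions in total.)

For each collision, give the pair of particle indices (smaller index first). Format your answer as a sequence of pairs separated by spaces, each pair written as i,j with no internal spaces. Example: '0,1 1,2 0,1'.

Answer: 2,3 1,2 0,1 1,2

Derivation:
Collision at t=2/5: particles 2 and 3 swap velocities; positions: p0=24/5 p1=32/5 p2=43/5 p3=43/5; velocities now: v0=2 v1=1 v2=-1 v3=4
Collision at t=3/2: particles 1 and 2 swap velocities; positions: p0=7 p1=15/2 p2=15/2 p3=13; velocities now: v0=2 v1=-1 v2=1 v3=4
Collision at t=5/3: particles 0 and 1 swap velocities; positions: p0=22/3 p1=22/3 p2=23/3 p3=41/3; velocities now: v0=-1 v1=2 v2=1 v3=4
Collision at t=2: particles 1 and 2 swap velocities; positions: p0=7 p1=8 p2=8 p3=15; velocities now: v0=-1 v1=1 v2=2 v3=4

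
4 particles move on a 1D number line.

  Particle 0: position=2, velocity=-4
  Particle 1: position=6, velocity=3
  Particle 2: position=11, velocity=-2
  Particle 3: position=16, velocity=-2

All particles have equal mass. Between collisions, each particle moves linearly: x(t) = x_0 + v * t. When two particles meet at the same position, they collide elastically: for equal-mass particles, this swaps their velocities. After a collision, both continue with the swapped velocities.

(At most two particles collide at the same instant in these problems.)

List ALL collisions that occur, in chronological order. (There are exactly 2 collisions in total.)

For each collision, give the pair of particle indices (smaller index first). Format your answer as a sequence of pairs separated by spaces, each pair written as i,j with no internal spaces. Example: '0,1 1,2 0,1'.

Answer: 1,2 2,3

Derivation:
Collision at t=1: particles 1 and 2 swap velocities; positions: p0=-2 p1=9 p2=9 p3=14; velocities now: v0=-4 v1=-2 v2=3 v3=-2
Collision at t=2: particles 2 and 3 swap velocities; positions: p0=-6 p1=7 p2=12 p3=12; velocities now: v0=-4 v1=-2 v2=-2 v3=3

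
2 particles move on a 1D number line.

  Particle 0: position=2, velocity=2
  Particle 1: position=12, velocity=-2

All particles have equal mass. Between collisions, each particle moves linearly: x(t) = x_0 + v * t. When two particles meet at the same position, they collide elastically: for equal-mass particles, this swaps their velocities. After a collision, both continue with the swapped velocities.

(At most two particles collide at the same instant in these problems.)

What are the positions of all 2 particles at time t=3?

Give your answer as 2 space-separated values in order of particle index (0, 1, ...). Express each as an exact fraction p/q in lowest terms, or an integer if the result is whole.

Collision at t=5/2: particles 0 and 1 swap velocities; positions: p0=7 p1=7; velocities now: v0=-2 v1=2
Advance to t=3 (no further collisions before then); velocities: v0=-2 v1=2; positions = 6 8

Answer: 6 8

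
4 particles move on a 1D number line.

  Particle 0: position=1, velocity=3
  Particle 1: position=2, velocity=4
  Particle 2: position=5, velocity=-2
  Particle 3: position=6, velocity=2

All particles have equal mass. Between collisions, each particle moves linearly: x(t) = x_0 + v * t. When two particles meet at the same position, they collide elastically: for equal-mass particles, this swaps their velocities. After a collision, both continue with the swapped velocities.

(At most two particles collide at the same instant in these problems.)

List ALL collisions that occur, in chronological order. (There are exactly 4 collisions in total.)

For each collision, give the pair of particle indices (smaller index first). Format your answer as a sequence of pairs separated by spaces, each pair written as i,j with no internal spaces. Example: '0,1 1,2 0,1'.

Collision at t=1/2: particles 1 and 2 swap velocities; positions: p0=5/2 p1=4 p2=4 p3=7; velocities now: v0=3 v1=-2 v2=4 v3=2
Collision at t=4/5: particles 0 and 1 swap velocities; positions: p0=17/5 p1=17/5 p2=26/5 p3=38/5; velocities now: v0=-2 v1=3 v2=4 v3=2
Collision at t=2: particles 2 and 3 swap velocities; positions: p0=1 p1=7 p2=10 p3=10; velocities now: v0=-2 v1=3 v2=2 v3=4
Collision at t=5: particles 1 and 2 swap velocities; positions: p0=-5 p1=16 p2=16 p3=22; velocities now: v0=-2 v1=2 v2=3 v3=4

Answer: 1,2 0,1 2,3 1,2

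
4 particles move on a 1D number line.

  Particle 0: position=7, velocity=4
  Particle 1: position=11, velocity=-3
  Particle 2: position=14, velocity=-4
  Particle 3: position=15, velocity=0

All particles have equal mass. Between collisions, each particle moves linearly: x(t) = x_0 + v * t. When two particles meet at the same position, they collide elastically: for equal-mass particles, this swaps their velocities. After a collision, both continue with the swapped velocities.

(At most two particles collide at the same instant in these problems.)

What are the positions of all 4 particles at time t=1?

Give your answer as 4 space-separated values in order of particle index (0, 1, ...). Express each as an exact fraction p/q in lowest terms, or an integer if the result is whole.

Answer: 8 10 11 15

Derivation:
Collision at t=4/7: particles 0 and 1 swap velocities; positions: p0=65/7 p1=65/7 p2=82/7 p3=15; velocities now: v0=-3 v1=4 v2=-4 v3=0
Collision at t=7/8: particles 1 and 2 swap velocities; positions: p0=67/8 p1=21/2 p2=21/2 p3=15; velocities now: v0=-3 v1=-4 v2=4 v3=0
Advance to t=1 (no further collisions before then); velocities: v0=-3 v1=-4 v2=4 v3=0; positions = 8 10 11 15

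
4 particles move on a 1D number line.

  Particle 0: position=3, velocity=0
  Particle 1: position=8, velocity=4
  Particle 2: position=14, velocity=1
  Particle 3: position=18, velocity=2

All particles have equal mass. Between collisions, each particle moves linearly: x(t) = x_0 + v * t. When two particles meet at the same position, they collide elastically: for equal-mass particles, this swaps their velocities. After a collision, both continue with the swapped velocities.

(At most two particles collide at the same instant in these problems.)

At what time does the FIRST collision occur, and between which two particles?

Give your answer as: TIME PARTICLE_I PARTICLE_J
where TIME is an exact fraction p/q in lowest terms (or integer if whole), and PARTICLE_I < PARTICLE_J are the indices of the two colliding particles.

Answer: 2 1 2

Derivation:
Pair (0,1): pos 3,8 vel 0,4 -> not approaching (rel speed -4 <= 0)
Pair (1,2): pos 8,14 vel 4,1 -> gap=6, closing at 3/unit, collide at t=2
Pair (2,3): pos 14,18 vel 1,2 -> not approaching (rel speed -1 <= 0)
Earliest collision: t=2 between 1 and 2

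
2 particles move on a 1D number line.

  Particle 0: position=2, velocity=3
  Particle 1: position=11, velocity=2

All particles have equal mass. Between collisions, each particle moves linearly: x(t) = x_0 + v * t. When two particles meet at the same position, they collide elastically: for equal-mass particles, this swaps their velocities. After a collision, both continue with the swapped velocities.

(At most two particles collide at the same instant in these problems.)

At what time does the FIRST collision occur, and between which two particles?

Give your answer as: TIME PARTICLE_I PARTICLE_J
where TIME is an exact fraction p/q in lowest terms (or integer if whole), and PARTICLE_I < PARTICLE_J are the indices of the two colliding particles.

Answer: 9 0 1

Derivation:
Pair (0,1): pos 2,11 vel 3,2 -> gap=9, closing at 1/unit, collide at t=9
Earliest collision: t=9 between 0 and 1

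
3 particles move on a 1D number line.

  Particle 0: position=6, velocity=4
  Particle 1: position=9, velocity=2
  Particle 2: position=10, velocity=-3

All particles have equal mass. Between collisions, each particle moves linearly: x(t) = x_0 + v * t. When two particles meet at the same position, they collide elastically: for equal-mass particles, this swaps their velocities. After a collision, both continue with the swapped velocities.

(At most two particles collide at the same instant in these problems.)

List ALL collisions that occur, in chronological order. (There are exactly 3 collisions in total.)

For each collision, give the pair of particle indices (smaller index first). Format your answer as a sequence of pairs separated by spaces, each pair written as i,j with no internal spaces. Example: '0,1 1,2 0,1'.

Answer: 1,2 0,1 1,2

Derivation:
Collision at t=1/5: particles 1 and 2 swap velocities; positions: p0=34/5 p1=47/5 p2=47/5; velocities now: v0=4 v1=-3 v2=2
Collision at t=4/7: particles 0 and 1 swap velocities; positions: p0=58/7 p1=58/7 p2=71/7; velocities now: v0=-3 v1=4 v2=2
Collision at t=3/2: particles 1 and 2 swap velocities; positions: p0=11/2 p1=12 p2=12; velocities now: v0=-3 v1=2 v2=4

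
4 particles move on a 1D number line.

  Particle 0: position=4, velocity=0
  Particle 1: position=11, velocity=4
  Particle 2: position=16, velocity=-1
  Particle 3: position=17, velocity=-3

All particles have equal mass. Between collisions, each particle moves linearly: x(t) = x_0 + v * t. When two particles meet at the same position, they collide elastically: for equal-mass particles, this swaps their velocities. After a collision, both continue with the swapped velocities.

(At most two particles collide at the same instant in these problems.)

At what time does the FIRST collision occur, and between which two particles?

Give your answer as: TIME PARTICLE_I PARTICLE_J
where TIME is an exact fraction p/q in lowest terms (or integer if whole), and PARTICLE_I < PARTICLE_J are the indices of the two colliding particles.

Pair (0,1): pos 4,11 vel 0,4 -> not approaching (rel speed -4 <= 0)
Pair (1,2): pos 11,16 vel 4,-1 -> gap=5, closing at 5/unit, collide at t=1
Pair (2,3): pos 16,17 vel -1,-3 -> gap=1, closing at 2/unit, collide at t=1/2
Earliest collision: t=1/2 between 2 and 3

Answer: 1/2 2 3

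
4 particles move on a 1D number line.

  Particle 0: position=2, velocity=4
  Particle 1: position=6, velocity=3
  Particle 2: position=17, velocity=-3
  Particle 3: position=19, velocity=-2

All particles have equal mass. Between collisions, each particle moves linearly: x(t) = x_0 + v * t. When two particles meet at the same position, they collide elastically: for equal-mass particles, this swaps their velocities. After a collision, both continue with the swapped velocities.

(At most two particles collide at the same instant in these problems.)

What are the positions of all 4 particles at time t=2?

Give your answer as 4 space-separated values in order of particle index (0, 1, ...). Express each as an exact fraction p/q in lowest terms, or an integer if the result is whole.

Collision at t=11/6: particles 1 and 2 swap velocities; positions: p0=28/3 p1=23/2 p2=23/2 p3=46/3; velocities now: v0=4 v1=-3 v2=3 v3=-2
Advance to t=2 (no further collisions before then); velocities: v0=4 v1=-3 v2=3 v3=-2; positions = 10 11 12 15

Answer: 10 11 12 15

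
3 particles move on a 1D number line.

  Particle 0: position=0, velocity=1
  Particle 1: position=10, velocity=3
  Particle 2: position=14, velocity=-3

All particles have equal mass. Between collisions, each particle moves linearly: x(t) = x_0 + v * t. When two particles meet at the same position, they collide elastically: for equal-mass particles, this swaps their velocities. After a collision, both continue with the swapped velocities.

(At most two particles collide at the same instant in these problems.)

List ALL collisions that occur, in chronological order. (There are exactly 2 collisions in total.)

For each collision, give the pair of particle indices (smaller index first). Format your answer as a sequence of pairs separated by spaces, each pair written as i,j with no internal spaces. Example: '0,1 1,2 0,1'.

Answer: 1,2 0,1

Derivation:
Collision at t=2/3: particles 1 and 2 swap velocities; positions: p0=2/3 p1=12 p2=12; velocities now: v0=1 v1=-3 v2=3
Collision at t=7/2: particles 0 and 1 swap velocities; positions: p0=7/2 p1=7/2 p2=41/2; velocities now: v0=-3 v1=1 v2=3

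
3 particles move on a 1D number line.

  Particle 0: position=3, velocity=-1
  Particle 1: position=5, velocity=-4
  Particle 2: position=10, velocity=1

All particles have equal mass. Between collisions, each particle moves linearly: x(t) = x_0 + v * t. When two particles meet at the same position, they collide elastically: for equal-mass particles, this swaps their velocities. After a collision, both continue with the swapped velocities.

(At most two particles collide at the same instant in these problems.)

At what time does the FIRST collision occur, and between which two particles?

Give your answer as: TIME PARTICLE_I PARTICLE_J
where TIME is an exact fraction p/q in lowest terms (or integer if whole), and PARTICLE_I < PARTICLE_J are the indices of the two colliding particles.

Answer: 2/3 0 1

Derivation:
Pair (0,1): pos 3,5 vel -1,-4 -> gap=2, closing at 3/unit, collide at t=2/3
Pair (1,2): pos 5,10 vel -4,1 -> not approaching (rel speed -5 <= 0)
Earliest collision: t=2/3 between 0 and 1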